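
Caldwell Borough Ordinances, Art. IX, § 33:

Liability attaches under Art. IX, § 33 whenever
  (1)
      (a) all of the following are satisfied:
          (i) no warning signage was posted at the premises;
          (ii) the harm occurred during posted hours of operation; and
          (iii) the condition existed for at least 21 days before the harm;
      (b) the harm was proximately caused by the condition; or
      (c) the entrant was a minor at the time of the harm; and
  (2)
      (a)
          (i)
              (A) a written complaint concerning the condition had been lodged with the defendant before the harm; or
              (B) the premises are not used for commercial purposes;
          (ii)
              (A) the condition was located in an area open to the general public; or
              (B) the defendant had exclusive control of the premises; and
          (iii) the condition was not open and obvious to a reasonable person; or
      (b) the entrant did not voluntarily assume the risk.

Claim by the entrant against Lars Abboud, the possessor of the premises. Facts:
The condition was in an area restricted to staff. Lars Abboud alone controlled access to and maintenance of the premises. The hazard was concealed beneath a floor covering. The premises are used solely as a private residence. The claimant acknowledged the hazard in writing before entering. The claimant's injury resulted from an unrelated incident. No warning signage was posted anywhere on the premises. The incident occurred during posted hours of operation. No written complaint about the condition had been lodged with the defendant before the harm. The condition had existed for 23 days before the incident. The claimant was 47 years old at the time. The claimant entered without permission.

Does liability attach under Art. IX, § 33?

(i) no signage posted — holds.
(ii) during posted hours — satisfied.
(iii) condition ≥21 days old — satisfied.
So (a) is satisfied (T AND T AND T).
(b) proximate cause — not met.
(c) entrant a minor — not met.
So (1) is satisfied (T OR F OR F).
(A) complaint lodged — not met.
(B) not (commercial use) — satisfied.
So (i) is satisfied (F OR T).
(A) public area — not satisfied.
(B) exclusive control — met.
(ii): F OR T → true.
(iii) not open/obvious — holds.
So (a) is satisfied (T AND T AND T).
(b) no assumed risk — not met.
(2): T OR F → true.
So Overall is satisfied (T AND T).

Yes — liable.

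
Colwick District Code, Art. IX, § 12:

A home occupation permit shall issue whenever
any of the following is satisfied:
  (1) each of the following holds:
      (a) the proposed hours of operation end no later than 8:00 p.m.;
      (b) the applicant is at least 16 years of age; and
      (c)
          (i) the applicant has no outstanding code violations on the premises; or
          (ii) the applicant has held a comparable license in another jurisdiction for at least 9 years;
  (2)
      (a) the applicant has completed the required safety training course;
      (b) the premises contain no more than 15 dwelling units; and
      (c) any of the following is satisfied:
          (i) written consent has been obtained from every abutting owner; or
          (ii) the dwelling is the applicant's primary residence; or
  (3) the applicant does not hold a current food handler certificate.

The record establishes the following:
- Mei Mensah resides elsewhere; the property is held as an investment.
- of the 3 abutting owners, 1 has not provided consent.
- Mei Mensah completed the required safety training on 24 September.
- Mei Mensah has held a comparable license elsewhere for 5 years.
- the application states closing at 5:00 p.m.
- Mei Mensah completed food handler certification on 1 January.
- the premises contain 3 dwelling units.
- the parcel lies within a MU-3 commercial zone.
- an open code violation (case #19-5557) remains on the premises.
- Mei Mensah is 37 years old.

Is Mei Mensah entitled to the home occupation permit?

(a) closes by 8 p.m. — satisfied.
(b) age ≥ 16 — holds.
(i) no code violations — not met.
(ii) prior license ≥ 9 yr — not satisfied.
(c) = F OR F = false.
(1): T AND T AND F → false.
(a) safety training — satisfied.
(b) ≤ 15 units — satisfied.
(i) all abutters consent — fails.
(ii) primary residence — not met.
(c) = F OR F = false.
(2) = T AND T AND F = false.
(3) not (food handler cert.) — fails.
Overall: F OR F OR F → false.

No — denied.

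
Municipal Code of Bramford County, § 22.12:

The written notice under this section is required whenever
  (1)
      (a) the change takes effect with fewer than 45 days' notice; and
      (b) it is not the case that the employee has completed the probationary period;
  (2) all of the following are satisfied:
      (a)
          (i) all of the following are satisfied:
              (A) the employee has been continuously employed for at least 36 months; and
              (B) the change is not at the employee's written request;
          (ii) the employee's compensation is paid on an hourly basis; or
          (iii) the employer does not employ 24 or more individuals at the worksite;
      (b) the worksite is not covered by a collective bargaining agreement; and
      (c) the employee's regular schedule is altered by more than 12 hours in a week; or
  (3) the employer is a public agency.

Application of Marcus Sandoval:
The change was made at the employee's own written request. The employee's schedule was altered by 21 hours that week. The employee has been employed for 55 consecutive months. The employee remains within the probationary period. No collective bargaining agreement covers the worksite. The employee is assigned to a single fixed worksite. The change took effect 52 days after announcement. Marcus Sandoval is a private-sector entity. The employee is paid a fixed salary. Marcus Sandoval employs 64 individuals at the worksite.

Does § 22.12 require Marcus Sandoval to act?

No — not required.

(a) < 45 days' notice — not satisfied.
(b) not (past probation) — holds.
So (1) is not satisfied (F AND T).
(A) tenure ≥ 36 mo. — satisfied.
(B) not employee-requested — fails.
So (i) is not satisfied (T AND F).
(ii) hourly-paid — not met.
(iii) not (≥ 24 at site) — not satisfied.
(a) = F OR F OR F = false.
(b) no CBA — holds.
(c) schedule shift > 12h — holds.
(2) = F AND T AND T = false.
(3) public agency — not met.
So Overall is not satisfied (F OR F OR F).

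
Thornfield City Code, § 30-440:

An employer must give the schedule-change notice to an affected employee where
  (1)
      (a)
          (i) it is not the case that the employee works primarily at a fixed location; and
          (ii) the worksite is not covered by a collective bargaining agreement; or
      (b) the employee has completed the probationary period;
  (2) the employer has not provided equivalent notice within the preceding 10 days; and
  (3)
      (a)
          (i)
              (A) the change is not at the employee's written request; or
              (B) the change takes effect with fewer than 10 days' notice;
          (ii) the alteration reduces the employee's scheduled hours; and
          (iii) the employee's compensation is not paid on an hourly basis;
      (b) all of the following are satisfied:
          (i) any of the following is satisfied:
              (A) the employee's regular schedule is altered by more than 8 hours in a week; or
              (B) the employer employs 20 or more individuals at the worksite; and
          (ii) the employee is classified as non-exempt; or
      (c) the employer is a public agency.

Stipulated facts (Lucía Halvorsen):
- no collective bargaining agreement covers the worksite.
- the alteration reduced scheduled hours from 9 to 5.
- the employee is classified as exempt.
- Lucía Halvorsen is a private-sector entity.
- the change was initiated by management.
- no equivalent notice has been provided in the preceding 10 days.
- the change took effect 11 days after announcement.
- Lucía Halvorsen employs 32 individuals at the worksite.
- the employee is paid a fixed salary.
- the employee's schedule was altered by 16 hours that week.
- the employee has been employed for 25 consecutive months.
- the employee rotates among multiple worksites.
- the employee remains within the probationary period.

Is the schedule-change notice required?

Yes — required.

(i) not (fixed location) — holds.
(ii) no CBA — satisfied.
(a) = T AND T = true.
(b) past probation — fails.
(1): T OR F → true.
(2) no recent notice — met.
(A) not employee-requested — holds.
(B) < 10 days' notice — fails.
(i) = T OR F = true.
(ii) hours reduced — satisfied.
(iii) not (hourly-paid) — satisfied.
(a): T AND T AND T → true.
(A) schedule shift > 8h — met.
(B) ≥ 20 at site — met.
(i): T OR T → true.
(ii) non-exempt — not met.
So (b) is not satisfied (T AND F).
(c) public agency — fails.
(3) = T OR F OR F = true.
So Overall is satisfied (T AND T AND T).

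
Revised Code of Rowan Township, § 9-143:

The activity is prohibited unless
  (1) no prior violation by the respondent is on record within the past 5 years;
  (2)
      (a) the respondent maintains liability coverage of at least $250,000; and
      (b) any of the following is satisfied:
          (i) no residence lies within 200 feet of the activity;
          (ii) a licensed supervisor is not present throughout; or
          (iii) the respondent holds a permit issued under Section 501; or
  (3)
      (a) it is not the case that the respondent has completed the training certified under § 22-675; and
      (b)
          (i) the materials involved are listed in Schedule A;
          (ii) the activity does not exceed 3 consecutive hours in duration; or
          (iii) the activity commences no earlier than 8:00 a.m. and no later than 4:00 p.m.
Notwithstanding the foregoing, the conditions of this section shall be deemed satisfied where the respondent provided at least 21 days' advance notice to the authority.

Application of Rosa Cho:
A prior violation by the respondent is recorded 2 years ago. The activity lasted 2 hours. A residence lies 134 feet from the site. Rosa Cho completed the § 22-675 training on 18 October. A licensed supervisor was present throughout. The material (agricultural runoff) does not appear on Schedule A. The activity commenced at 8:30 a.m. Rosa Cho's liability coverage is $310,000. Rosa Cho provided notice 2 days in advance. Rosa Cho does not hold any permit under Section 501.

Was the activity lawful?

No — unlawful.

(1) no prior violation — fails.
(a) coverage ≥ $250,000 — holds.
(i) no residence in 200 ft — not satisfied.
(ii) not (supervisor present) — not satisfied.
(iii) holds permit — not satisfied.
(b): F OR F OR F → false.
So (2) is not satisfied (T AND F).
(a) not (training certified) — not satisfied.
(i) Schedule A material — not satisfied.
(ii) ≤ 3 hrs duration — met.
(iii) start within hours — satisfied.
(b): F OR T OR T → true.
(3) = F AND T = false.
So Overall is not satisfied (F OR F OR F).
Exception (≥21 days' notice) — not satisfied.
Result: main false OR exception false → false.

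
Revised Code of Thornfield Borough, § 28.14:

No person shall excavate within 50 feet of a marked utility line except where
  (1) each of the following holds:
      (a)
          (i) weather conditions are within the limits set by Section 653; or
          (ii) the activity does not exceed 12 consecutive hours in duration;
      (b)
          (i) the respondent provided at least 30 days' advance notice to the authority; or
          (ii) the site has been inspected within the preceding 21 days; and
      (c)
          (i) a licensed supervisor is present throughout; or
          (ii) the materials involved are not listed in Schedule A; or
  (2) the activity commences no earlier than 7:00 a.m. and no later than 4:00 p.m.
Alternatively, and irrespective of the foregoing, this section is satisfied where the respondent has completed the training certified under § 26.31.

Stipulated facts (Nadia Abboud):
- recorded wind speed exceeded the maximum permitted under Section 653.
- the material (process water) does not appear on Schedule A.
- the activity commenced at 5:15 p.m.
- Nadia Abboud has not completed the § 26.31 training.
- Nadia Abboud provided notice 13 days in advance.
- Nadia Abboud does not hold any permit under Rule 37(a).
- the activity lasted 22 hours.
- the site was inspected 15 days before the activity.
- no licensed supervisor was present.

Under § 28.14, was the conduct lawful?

No — unlawful.

(i) weather ok — not satisfied.
(ii) ≤ 12 hrs duration — not satisfied.
So (a) is not satisfied (F OR F).
(i) ≥30 days' notice — not met.
(ii) site inspected — holds.
(b): F OR T → true.
(i) supervisor present — not met.
(ii) not (Schedule A material) — holds.
(c): F OR T → true.
(1) = F AND T AND T = false.
(2) start within hours — not met.
So Overall is not satisfied (F OR F).
Exception (training certified) — not satisfied.
Result: main false OR exception false → false.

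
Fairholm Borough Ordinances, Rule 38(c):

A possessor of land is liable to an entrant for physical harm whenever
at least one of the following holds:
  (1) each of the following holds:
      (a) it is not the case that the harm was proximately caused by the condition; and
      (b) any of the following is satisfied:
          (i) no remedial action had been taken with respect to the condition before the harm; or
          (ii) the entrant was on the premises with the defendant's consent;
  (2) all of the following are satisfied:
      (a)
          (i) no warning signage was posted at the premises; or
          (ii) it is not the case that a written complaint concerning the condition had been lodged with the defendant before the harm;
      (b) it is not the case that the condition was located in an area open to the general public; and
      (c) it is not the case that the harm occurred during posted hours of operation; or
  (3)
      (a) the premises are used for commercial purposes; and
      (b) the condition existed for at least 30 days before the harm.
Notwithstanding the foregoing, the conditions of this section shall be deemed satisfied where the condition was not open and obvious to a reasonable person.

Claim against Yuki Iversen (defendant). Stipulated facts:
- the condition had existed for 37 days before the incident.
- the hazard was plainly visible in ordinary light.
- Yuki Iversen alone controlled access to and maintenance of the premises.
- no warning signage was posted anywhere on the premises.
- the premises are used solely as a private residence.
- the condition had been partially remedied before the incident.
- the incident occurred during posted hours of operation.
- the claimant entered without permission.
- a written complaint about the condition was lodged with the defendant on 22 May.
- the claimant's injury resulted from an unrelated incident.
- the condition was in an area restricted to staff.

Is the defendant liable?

No — not liable.

(a) not (proximate cause) — satisfied.
(i) no remedial action — not met.
(ii) consent to enter — not satisfied.
(b): F OR F → false.
So (1) is not satisfied (T AND F).
(i) no signage posted — satisfied.
(ii) not (complaint lodged) — not met.
(a) = T OR F = true.
(b) not (public area) — satisfied.
(c) not (during posted hours) — fails.
So (2) is not satisfied (T AND T AND F).
(a) commercial use — not satisfied.
(b) condition ≥30 days old — met.
(3) = F AND T = false.
So Overall is not satisfied (F OR F OR F).
Exception (not open/obvious) — not satisfied.
Result: main false OR exception false → false.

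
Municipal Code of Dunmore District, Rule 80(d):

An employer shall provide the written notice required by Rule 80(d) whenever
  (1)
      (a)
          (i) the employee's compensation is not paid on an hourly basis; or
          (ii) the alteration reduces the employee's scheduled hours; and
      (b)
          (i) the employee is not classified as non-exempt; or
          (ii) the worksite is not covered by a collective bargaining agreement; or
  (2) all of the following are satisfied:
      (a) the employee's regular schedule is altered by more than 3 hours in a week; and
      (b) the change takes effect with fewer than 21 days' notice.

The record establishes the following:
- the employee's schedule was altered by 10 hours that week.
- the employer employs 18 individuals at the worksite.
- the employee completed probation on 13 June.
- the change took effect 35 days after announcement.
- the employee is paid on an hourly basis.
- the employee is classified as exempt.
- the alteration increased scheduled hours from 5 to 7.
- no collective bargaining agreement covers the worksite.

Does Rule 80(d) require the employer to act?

(i) not (hourly-paid) — not met.
(ii) hours reduced — fails.
So (a) is not satisfied (F OR F).
(i) not (non-exempt) — satisfied.
(ii) no CBA — met.
(b) = T OR T = true.
(1): F AND T → false.
(a) schedule shift > 3h — met.
(b) < 21 days' notice — not met.
(2) = T AND F = false.
So Overall is not satisfied (F OR F).

No — not required.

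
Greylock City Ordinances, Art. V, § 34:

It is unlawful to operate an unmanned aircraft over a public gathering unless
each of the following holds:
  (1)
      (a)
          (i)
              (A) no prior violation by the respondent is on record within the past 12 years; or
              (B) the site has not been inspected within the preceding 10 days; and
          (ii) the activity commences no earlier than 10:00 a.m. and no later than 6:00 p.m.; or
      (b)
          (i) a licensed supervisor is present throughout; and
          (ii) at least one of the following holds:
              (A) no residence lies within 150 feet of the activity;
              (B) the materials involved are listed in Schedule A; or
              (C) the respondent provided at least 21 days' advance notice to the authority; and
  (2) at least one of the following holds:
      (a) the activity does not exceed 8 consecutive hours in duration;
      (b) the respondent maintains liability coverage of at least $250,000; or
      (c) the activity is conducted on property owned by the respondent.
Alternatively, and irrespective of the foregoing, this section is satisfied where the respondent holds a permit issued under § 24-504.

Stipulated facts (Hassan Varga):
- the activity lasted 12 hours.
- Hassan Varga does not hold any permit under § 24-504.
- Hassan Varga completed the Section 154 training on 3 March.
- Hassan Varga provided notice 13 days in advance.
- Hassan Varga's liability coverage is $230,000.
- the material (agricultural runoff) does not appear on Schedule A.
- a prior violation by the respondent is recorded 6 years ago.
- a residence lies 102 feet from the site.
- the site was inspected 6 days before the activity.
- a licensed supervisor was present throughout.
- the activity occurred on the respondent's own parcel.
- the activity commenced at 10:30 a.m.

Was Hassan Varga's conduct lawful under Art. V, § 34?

No — unlawful.

(A) no prior violation — not met.
(B) not (site inspected) — fails.
(i) = F OR F = false.
(ii) start within hours — holds.
(a): F AND T → false.
(i) supervisor present — met.
(A) no residence in 150 ft — not met.
(B) Schedule A material — fails.
(C) ≥21 days' notice — not met.
(ii) = F OR F OR F = false.
(b): T AND F → false.
(1) = F OR F = false.
(a) ≤ 8 hrs duration — not met.
(b) coverage ≥ $250,000 — fails.
(c) own property — met.
So (2) is satisfied (F OR F OR T).
So Overall is not satisfied (F AND T).
Exception (holds permit) — not satisfied.
Result: main false OR exception false → false.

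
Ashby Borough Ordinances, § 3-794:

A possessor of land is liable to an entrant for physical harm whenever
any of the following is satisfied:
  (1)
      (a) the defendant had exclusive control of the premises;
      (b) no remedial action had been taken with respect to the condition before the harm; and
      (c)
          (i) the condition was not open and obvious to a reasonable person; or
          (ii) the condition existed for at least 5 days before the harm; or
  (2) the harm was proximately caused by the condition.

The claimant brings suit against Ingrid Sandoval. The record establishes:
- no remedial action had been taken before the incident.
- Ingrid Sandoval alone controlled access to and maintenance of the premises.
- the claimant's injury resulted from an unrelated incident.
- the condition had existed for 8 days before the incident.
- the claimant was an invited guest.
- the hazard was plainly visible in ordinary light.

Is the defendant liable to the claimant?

(a) exclusive control — satisfied.
(b) no remedial action — met.
(i) not open/obvious — not satisfied.
(ii) condition ≥5 days old — met.
So (c) is satisfied (F OR T).
So (1) is satisfied (T AND T AND T).
(2) proximate cause — not met.
Overall = T OR F = true.

Yes — liable.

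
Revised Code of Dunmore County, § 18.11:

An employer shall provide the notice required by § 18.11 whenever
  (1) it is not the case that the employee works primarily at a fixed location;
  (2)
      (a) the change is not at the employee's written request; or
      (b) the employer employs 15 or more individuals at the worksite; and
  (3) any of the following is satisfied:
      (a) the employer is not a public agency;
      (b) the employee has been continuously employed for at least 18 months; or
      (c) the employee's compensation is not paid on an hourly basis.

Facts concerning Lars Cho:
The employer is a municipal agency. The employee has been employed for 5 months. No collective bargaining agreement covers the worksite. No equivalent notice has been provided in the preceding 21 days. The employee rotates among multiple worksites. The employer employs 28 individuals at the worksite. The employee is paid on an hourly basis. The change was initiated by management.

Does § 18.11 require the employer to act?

No — not required.

(1) not (fixed location) — holds.
(a) not employee-requested — satisfied.
(b) ≥ 15 at site — holds.
(2) = T OR T = true.
(a) not (public agency) — not met.
(b) tenure ≥ 18 mo. — not met.
(c) not (hourly-paid) — not satisfied.
(3) = F OR F OR F = false.
Overall: T AND T AND F → false.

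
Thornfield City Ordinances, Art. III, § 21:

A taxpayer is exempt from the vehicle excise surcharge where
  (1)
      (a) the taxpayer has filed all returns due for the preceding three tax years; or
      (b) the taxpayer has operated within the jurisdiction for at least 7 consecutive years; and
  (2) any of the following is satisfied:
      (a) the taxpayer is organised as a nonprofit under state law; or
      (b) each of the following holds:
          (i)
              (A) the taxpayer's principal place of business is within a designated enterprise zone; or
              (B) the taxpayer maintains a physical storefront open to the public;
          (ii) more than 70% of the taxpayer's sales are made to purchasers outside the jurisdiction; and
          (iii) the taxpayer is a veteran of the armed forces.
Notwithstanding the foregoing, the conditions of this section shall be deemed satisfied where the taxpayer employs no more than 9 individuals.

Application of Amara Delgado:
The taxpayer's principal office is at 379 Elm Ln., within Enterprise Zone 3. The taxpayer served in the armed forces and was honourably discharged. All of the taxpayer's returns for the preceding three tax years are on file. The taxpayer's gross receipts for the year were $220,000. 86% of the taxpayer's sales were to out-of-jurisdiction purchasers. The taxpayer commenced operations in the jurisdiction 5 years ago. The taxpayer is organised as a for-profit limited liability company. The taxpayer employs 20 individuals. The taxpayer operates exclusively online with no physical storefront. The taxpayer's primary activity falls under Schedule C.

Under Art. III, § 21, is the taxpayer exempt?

Yes — exempt.

(a) returns current — holds.
(b) ≥ 7 yrs in jurisdiction — not met.
(1) = T OR F = true.
(a) nonprofit — not satisfied.
(A) in enterprise zone — met.
(B) has storefront — not satisfied.
(i): T OR F → true.
(ii) >70% out-of-jur. sales — met.
(iii) veteran — met.
(b): T AND T AND T → true.
(2) = F OR T = true.
Overall = T AND T = true.
Exception (≤ 9 employees) — not satisfied.
Result: main true OR exception false → true.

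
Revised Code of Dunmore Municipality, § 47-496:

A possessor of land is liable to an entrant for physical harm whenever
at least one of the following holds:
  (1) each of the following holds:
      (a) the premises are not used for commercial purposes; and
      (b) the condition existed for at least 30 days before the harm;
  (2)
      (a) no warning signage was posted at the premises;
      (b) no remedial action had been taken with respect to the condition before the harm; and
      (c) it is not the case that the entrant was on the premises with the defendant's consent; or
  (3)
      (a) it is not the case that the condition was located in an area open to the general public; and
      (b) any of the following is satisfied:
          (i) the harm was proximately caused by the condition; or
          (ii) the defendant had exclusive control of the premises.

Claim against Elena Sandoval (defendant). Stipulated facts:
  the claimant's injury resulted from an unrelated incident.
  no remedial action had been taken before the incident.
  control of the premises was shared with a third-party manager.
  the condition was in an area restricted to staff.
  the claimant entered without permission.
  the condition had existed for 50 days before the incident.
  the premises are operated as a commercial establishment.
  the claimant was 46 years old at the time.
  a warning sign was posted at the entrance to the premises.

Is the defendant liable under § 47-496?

No — not liable.

(a) not (commercial use) — fails.
(b) condition ≥30 days old — holds.
So (1) is not satisfied (F AND T).
(a) no signage posted — fails.
(b) no remedial action — met.
(c) not (consent to enter) — holds.
So (2) is not satisfied (F AND T AND T).
(a) not (public area) — met.
(i) proximate cause — not satisfied.
(ii) exclusive control — fails.
(b): F OR F → false.
(3): T AND F → false.
So Overall is not satisfied (F OR F OR F).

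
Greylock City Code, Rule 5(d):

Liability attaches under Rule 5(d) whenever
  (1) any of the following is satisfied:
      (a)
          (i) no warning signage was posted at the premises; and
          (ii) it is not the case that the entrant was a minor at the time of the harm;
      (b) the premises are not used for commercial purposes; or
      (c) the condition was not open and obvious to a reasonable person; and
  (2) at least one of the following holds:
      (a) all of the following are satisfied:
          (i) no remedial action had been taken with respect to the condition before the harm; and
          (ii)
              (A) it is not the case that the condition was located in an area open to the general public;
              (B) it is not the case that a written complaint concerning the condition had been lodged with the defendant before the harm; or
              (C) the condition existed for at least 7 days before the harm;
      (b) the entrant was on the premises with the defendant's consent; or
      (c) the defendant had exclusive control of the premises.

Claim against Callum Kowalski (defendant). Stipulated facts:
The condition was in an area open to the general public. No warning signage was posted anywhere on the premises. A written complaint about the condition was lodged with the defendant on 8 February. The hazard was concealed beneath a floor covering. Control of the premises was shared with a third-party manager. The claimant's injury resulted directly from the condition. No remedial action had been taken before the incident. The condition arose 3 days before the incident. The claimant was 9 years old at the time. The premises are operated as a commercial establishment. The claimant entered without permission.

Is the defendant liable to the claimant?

No — not liable.

(i) no signage posted — holds.
(ii) not (entrant a minor) — fails.
(a) = T AND F = false.
(b) not (commercial use) — not met.
(c) not open/obvious — met.
So (1) is satisfied (F OR F OR T).
(i) no remedial action — satisfied.
(A) not (public area) — not met.
(B) not (complaint lodged) — fails.
(C) condition ≥7 days old — not met.
So (ii) is not satisfied (F OR F OR F).
(a): T AND F → false.
(b) consent to enter — fails.
(c) exclusive control — fails.
So (2) is not satisfied (F OR F OR F).
Overall: T AND F → false.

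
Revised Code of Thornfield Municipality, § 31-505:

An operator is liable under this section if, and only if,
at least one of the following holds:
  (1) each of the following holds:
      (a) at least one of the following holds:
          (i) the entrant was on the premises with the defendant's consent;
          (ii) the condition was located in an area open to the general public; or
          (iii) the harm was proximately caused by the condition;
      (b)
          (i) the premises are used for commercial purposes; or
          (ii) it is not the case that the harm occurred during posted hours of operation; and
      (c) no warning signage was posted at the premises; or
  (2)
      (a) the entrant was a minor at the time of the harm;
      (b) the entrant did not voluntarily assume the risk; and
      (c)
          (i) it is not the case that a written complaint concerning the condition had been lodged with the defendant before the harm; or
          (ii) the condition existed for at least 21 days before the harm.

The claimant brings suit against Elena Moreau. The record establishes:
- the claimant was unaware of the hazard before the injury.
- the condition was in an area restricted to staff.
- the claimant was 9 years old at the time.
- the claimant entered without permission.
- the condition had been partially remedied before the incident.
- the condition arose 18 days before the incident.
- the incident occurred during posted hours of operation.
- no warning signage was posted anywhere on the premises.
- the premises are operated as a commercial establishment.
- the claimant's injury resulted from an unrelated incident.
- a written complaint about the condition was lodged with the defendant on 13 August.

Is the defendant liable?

No — not liable.

(i) consent to enter — fails.
(ii) public area — not met.
(iii) proximate cause — not met.
(a) = F OR F OR F = false.
(i) commercial use — holds.
(ii) not (during posted hours) — not satisfied.
So (b) is satisfied (T OR F).
(c) no signage posted — met.
So (1) is not satisfied (F AND T AND T).
(a) entrant a minor — met.
(b) no assumed risk — satisfied.
(i) not (complaint lodged) — not satisfied.
(ii) condition ≥21 days old — not satisfied.
(c): F OR F → false.
So (2) is not satisfied (T AND T AND F).
So Overall is not satisfied (F OR F).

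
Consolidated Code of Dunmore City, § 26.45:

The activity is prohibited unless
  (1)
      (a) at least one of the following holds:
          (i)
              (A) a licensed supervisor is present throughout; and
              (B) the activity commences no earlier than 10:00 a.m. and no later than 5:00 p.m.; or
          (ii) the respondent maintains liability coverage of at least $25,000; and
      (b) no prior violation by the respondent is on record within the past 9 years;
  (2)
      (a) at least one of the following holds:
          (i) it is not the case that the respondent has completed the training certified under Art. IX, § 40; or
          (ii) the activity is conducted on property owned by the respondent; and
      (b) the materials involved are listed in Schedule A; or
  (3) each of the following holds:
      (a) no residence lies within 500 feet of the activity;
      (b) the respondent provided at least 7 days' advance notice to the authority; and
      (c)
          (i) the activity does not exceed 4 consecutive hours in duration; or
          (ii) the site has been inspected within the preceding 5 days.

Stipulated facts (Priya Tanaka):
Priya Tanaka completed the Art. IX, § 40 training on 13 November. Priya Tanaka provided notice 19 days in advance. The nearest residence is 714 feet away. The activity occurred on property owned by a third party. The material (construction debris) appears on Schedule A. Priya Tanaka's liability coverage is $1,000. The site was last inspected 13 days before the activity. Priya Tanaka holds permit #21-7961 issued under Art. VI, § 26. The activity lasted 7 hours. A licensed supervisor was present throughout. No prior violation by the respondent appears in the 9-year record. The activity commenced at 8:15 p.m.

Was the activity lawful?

No — unlawful.

(A) supervisor present — met.
(B) start within hours — not satisfied.
So (i) is not satisfied (T AND F).
(ii) coverage ≥ $25,000 — not met.
(a): F OR F → false.
(b) no prior violation — met.
(1): F AND T → false.
(i) not (training certified) — not satisfied.
(ii) own property — fails.
So (a) is not satisfied (F OR F).
(b) Schedule A material — met.
(2) = F AND T = false.
(a) no residence in 500 ft — holds.
(b) ≥7 days' notice — met.
(i) ≤ 4 hrs duration — not satisfied.
(ii) site inspected — fails.
(c) = F OR F = false.
(3) = T AND T AND F = false.
Overall: F OR F OR F → false.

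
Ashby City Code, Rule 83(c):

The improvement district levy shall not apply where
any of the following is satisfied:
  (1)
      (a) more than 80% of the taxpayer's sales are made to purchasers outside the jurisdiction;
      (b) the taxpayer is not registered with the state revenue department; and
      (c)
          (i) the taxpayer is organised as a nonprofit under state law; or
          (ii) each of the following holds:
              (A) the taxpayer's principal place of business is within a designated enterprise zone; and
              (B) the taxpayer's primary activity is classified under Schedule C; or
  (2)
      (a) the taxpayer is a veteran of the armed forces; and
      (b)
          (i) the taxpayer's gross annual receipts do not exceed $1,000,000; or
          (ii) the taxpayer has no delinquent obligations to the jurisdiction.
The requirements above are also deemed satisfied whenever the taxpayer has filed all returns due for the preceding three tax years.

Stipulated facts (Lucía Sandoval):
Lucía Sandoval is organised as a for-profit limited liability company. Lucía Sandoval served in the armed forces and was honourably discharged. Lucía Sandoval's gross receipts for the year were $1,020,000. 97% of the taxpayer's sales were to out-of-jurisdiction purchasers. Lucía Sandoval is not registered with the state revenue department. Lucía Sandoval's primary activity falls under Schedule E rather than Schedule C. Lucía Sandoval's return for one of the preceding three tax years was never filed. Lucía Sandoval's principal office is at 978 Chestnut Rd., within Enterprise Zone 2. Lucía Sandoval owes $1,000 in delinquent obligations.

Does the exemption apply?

(a) >80% out-of-jur. sales — met.
(b) not (state-registered) — satisfied.
(i) nonprofit — not satisfied.
(A) in enterprise zone — met.
(B) Schedule C activity — not met.
(ii) = T AND F = false.
(c) = F OR F = false.
(1) = T AND T AND F = false.
(a) veteran — satisfied.
(i) receipts ≤ $1,000,000 — not met.
(ii) no delinquency — fails.
(b) = F OR F = false.
So (2) is not satisfied (T AND F).
So Overall is not satisfied (F OR F).
Exception (returns current) — not satisfied.
Result: main false OR exception false → false.

No — not exempt.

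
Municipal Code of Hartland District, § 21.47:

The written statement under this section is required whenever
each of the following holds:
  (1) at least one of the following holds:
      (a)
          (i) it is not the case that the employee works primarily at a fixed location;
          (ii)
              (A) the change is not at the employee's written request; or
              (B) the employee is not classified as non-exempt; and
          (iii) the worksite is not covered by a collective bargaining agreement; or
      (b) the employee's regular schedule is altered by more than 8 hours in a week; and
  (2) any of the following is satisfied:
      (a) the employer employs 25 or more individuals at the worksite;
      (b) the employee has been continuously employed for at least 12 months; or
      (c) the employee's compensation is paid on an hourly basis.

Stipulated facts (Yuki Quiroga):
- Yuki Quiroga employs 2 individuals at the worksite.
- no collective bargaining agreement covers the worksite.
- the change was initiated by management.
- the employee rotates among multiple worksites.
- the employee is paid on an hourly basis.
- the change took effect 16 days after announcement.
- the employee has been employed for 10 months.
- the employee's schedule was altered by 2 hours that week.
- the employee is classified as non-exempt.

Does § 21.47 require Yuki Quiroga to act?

Yes — required.

(i) not (fixed location) — holds.
(A) not employee-requested — holds.
(B) not (non-exempt) — fails.
So (ii) is satisfied (T OR F).
(iii) no CBA — holds.
(a) = T AND T AND T = true.
(b) schedule shift > 8h — not satisfied.
So (1) is satisfied (T OR F).
(a) ≥ 25 at site — not satisfied.
(b) tenure ≥ 12 mo. — not satisfied.
(c) hourly-paid — satisfied.
(2): F OR F OR T → true.
Overall = T AND T = true.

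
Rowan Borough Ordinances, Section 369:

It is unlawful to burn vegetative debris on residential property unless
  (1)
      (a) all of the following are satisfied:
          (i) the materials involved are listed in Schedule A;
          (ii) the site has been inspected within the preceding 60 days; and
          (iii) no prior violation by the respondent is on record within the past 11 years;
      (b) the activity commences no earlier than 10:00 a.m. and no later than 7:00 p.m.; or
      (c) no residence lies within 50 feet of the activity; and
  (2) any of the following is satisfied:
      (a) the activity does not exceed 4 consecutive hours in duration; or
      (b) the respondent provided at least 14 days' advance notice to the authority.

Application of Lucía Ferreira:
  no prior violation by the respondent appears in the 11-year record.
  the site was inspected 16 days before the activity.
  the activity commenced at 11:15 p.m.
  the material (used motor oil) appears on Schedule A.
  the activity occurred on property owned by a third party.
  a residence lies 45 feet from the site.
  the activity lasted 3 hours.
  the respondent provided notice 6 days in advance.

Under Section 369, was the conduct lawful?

Yes — lawful.

(i) Schedule A material — satisfied.
(ii) site inspected — met.
(iii) no prior violation — holds.
(a): T AND T AND T → true.
(b) start within hours — not met.
(c) no residence in 50 ft — fails.
(1) = T OR F OR F = true.
(a) ≤ 4 hrs duration — holds.
(b) ≥14 days' notice — not met.
(2): T OR F → true.
Overall: T AND T → true.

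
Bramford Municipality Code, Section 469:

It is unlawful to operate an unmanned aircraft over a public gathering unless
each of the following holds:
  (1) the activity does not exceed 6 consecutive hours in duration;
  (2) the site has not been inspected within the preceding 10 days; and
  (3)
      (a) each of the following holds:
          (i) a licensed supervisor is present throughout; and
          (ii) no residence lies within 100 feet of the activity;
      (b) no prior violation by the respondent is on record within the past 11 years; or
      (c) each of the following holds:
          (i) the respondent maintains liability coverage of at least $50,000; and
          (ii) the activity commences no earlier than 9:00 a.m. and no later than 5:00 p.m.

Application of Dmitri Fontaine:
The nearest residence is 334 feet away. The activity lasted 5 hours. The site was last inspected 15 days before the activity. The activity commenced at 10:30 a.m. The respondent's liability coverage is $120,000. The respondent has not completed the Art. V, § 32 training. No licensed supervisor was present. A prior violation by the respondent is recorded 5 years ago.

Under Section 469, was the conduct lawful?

(1) ≤ 6 hrs duration — satisfied.
(2) not (site inspected) — holds.
(i) supervisor present — fails.
(ii) no residence in 100 ft — met.
So (a) is not satisfied (F AND T).
(b) no prior violation — not satisfied.
(i) coverage ≥ $50,000 — holds.
(ii) start within hours — met.
So (c) is satisfied (T AND T).
(3): F OR F OR T → true.
Overall: T AND T AND T → true.

Yes — lawful.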